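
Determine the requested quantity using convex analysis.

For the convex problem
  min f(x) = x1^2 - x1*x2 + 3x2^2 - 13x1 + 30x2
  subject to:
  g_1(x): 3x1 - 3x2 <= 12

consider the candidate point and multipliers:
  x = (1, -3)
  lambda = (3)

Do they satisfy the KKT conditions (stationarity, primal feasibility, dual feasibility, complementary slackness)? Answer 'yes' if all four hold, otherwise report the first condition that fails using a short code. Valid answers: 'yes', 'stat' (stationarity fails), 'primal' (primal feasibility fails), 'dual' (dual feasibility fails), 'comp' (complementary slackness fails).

Gradient of f: grad f(x) = Q x + c = (-8, 11)
Constraint values g_i(x) = a_i^T x - b_i:
  g_1((1, -3)) = 0
Stationarity residual: grad f(x) + sum_i lambda_i a_i = (1, 2)
  -> stationarity FAILS
Primal feasibility (all g_i <= 0): OK
Dual feasibility (all lambda_i >= 0): OK
Complementary slackness (lambda_i * g_i(x) = 0 for all i): OK

Verdict: the first failing condition is stationarity -> stat.

stat


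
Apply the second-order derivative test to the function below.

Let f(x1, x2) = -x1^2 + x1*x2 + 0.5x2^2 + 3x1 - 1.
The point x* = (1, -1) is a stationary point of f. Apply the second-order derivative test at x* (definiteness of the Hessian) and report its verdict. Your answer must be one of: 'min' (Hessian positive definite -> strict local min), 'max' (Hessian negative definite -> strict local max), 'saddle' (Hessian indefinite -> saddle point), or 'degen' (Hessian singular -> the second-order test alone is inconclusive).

Compute the Hessian H = grad^2 f:
  H = [[-2, 1], [1, 1]]
Verify stationarity: grad f(x*) = H x* + g = (0, 0).
Eigenvalues of H: -2.3028, 1.3028.
Eigenvalues have mixed signs, so H is indefinite -> x* is a saddle point.

saddle


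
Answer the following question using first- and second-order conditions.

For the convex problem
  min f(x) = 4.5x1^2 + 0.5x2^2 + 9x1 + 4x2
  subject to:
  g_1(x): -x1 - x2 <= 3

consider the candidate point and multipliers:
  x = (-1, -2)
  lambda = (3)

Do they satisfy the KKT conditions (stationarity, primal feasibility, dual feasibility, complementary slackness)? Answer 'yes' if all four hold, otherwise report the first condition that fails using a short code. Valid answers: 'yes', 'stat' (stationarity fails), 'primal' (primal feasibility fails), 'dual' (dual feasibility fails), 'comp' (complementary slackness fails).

Gradient of f: grad f(x) = Q x + c = (0, 2)
Constraint values g_i(x) = a_i^T x - b_i:
  g_1((-1, -2)) = 0
Stationarity residual: grad f(x) + sum_i lambda_i a_i = (-3, -1)
  -> stationarity FAILS
Primal feasibility (all g_i <= 0): OK
Dual feasibility (all lambda_i >= 0): OK
Complementary slackness (lambda_i * g_i(x) = 0 for all i): OK

Verdict: the first failing condition is stationarity -> stat.

stat


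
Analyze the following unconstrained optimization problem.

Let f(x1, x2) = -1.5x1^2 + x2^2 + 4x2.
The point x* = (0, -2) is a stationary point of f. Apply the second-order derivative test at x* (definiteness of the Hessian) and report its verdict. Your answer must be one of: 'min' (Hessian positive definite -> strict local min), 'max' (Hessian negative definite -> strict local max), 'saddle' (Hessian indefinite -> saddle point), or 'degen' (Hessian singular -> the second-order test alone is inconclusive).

Compute the Hessian H = grad^2 f:
  H = [[-3, 0], [0, 2]]
Verify stationarity: grad f(x*) = H x* + g = (0, 0).
Eigenvalues of H: -3, 2.
Eigenvalues have mixed signs, so H is indefinite -> x* is a saddle point.

saddle


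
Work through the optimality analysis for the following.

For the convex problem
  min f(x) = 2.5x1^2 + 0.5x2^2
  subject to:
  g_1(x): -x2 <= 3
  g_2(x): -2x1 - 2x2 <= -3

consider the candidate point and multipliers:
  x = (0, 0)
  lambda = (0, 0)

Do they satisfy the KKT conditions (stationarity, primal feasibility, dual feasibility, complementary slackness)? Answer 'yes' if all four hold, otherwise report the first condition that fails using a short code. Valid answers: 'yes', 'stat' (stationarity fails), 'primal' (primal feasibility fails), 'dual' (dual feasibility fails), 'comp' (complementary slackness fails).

Gradient of f: grad f(x) = Q x + c = (0, 0)
Constraint values g_i(x) = a_i^T x - b_i:
  g_1((0, 0)) = -3
  g_2((0, 0)) = 3
Stationarity residual: grad f(x) + sum_i lambda_i a_i = (0, 0)
  -> stationarity OK
Primal feasibility (all g_i <= 0): FAILS
Dual feasibility (all lambda_i >= 0): OK
Complementary slackness (lambda_i * g_i(x) = 0 for all i): OK

Verdict: the first failing condition is primal_feasibility -> primal.

primal


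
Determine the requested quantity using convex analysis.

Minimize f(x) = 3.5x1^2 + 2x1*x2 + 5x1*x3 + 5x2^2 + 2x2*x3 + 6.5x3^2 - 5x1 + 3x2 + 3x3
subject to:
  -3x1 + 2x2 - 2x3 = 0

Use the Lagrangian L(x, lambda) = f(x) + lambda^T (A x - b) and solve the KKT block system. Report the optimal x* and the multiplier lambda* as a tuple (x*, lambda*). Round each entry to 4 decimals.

Form the Lagrangian:
  L(x, lambda) = (1/2) x^T Q x + c^T x + lambda^T (A x - b)
Stationarity (grad_x L = 0): Q x + c + A^T lambda = 0.
Primal feasibility: A x = b.

This gives the KKT block system:
  [ Q   A^T ] [ x     ]   [-c ]
  [ A    0  ] [ lambda ] = [ b ]

Solving the linear system:
  x*      = (0.4903, 0.0592, -0.6762)
  lambda* = (-1.6102)
  f(x*)   = -2.151

x* = (0.4903, 0.0592, -0.6762), lambda* = (-1.6102)


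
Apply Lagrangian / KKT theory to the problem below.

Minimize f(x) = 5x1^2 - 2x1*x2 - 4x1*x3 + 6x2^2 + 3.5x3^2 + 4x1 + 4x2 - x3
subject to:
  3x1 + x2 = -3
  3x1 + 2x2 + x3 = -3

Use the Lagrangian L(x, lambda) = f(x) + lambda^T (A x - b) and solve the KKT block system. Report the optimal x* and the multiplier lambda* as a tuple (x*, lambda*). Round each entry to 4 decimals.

Form the Lagrangian:
  L(x, lambda) = (1/2) x^T Q x + c^T x + lambda^T (A x - b)
Stationarity (grad_x L = 0): Q x + c + A^T lambda = 0.
Primal feasibility: A x = b.

This gives the KKT block system:
  [ Q   A^T ] [ x     ]   [-c ]
  [ A    0  ] [ lambda ] = [ b ]

Solving the linear system:
  x*      = (-0.9112, -0.2663, 0.2663)
  lambda* = (6.3905, -4.5089)
  f(x*)   = 0.3343

x* = (-0.9112, -0.2663, 0.2663), lambda* = (6.3905, -4.5089)


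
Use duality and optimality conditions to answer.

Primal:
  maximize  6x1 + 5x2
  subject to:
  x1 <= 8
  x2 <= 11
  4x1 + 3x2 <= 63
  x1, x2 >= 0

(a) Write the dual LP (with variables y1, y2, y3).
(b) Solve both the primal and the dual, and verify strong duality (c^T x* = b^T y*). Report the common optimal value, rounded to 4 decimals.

The standard primal-dual pair for 'max c^T x s.t. A x <= b, x >= 0' is:
  Dual:  min b^T y  s.t.  A^T y >= c,  y >= 0.

So the dual LP is:
  minimize  8y1 + 11y2 + 63y3
  subject to:
    y1 + 4y3 >= 6
    y2 + 3y3 >= 5
    y1, y2, y3 >= 0

Solving the primal: x* = (7.5, 11).
  primal value c^T x* = 100.
Solving the dual: y* = (0, 0.5, 1.5).
  dual value b^T y* = 100.
Strong duality: c^T x* = b^T y*. Confirmed.

100


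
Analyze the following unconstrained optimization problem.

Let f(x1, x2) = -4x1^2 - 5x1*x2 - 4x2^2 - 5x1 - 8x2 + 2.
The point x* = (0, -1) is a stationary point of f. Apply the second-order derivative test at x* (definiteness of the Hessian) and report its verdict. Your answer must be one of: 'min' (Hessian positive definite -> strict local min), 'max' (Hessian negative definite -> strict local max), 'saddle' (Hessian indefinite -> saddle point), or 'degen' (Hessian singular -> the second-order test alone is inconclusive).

Compute the Hessian H = grad^2 f:
  H = [[-8, -5], [-5, -8]]
Verify stationarity: grad f(x*) = H x* + g = (0, 0).
Eigenvalues of H: -13, -3.
Both eigenvalues < 0, so H is negative definite -> x* is a strict local max.

max


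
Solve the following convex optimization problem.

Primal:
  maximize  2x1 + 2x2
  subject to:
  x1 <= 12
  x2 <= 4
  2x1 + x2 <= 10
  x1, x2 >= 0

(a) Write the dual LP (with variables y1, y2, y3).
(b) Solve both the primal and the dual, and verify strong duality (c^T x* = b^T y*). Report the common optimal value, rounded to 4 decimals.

The standard primal-dual pair for 'max c^T x s.t. A x <= b, x >= 0' is:
  Dual:  min b^T y  s.t.  A^T y >= c,  y >= 0.

So the dual LP is:
  minimize  12y1 + 4y2 + 10y3
  subject to:
    y1 + 2y3 >= 2
    y2 + y3 >= 2
    y1, y2, y3 >= 0

Solving the primal: x* = (3, 4).
  primal value c^T x* = 14.
Solving the dual: y* = (0, 1, 1).
  dual value b^T y* = 14.
Strong duality: c^T x* = b^T y*. Confirmed.

14


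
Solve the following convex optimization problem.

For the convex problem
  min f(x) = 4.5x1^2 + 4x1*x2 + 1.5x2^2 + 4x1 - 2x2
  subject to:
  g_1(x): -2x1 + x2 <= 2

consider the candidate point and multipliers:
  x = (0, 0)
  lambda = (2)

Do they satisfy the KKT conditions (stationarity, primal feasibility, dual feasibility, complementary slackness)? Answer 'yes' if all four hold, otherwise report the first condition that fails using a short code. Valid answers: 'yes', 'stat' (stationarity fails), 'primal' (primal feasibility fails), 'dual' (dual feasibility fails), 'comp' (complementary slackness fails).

Gradient of f: grad f(x) = Q x + c = (4, -2)
Constraint values g_i(x) = a_i^T x - b_i:
  g_1((0, 0)) = -2
Stationarity residual: grad f(x) + sum_i lambda_i a_i = (0, 0)
  -> stationarity OK
Primal feasibility (all g_i <= 0): OK
Dual feasibility (all lambda_i >= 0): OK
Complementary slackness (lambda_i * g_i(x) = 0 for all i): FAILS

Verdict: the first failing condition is complementary_slackness -> comp.

comp


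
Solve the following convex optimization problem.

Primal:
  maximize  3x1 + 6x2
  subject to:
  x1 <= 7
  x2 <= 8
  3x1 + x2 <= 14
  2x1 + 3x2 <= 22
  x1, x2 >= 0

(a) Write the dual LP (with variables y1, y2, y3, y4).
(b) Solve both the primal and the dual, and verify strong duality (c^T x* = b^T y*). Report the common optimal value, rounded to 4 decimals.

The standard primal-dual pair for 'max c^T x s.t. A x <= b, x >= 0' is:
  Dual:  min b^T y  s.t.  A^T y >= c,  y >= 0.

So the dual LP is:
  minimize  7y1 + 8y2 + 14y3 + 22y4
  subject to:
    y1 + 3y3 + 2y4 >= 3
    y2 + y3 + 3y4 >= 6
    y1, y2, y3, y4 >= 0

Solving the primal: x* = (0, 7.3333).
  primal value c^T x* = 44.
Solving the dual: y* = (0, 0, 0, 2).
  dual value b^T y* = 44.
Strong duality: c^T x* = b^T y*. Confirmed.

44


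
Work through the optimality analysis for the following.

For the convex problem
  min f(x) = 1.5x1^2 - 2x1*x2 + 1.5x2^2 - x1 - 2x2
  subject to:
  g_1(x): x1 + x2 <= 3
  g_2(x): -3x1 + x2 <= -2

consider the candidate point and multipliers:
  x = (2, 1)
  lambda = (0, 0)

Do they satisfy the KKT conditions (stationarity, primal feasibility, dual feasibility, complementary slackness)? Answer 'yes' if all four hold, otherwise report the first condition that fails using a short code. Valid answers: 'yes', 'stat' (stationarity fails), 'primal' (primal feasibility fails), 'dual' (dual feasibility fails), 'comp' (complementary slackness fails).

Gradient of f: grad f(x) = Q x + c = (3, -3)
Constraint values g_i(x) = a_i^T x - b_i:
  g_1((2, 1)) = 0
  g_2((2, 1)) = -3
Stationarity residual: grad f(x) + sum_i lambda_i a_i = (3, -3)
  -> stationarity FAILS
Primal feasibility (all g_i <= 0): OK
Dual feasibility (all lambda_i >= 0): OK
Complementary slackness (lambda_i * g_i(x) = 0 for all i): OK

Verdict: the first failing condition is stationarity -> stat.

stat


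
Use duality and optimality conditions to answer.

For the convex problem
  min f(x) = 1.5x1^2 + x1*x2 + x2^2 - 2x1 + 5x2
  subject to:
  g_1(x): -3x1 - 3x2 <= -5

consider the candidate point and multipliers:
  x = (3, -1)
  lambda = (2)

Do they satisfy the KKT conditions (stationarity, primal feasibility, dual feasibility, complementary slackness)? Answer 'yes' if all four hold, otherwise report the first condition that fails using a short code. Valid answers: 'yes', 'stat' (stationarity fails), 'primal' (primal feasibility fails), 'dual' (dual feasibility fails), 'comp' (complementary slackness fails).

Gradient of f: grad f(x) = Q x + c = (6, 6)
Constraint values g_i(x) = a_i^T x - b_i:
  g_1((3, -1)) = -1
Stationarity residual: grad f(x) + sum_i lambda_i a_i = (0, 0)
  -> stationarity OK
Primal feasibility (all g_i <= 0): OK
Dual feasibility (all lambda_i >= 0): OK
Complementary slackness (lambda_i * g_i(x) = 0 for all i): FAILS

Verdict: the first failing condition is complementary_slackness -> comp.

comp


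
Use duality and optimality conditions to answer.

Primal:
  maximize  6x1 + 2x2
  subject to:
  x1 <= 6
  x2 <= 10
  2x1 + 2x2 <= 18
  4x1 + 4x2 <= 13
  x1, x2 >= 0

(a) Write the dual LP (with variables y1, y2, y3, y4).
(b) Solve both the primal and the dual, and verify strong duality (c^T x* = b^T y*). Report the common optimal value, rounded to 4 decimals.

The standard primal-dual pair for 'max c^T x s.t. A x <= b, x >= 0' is:
  Dual:  min b^T y  s.t.  A^T y >= c,  y >= 0.

So the dual LP is:
  minimize  6y1 + 10y2 + 18y3 + 13y4
  subject to:
    y1 + 2y3 + 4y4 >= 6
    y2 + 2y3 + 4y4 >= 2
    y1, y2, y3, y4 >= 0

Solving the primal: x* = (3.25, 0).
  primal value c^T x* = 19.5.
Solving the dual: y* = (0, 0, 0, 1.5).
  dual value b^T y* = 19.5.
Strong duality: c^T x* = b^T y*. Confirmed.

19.5


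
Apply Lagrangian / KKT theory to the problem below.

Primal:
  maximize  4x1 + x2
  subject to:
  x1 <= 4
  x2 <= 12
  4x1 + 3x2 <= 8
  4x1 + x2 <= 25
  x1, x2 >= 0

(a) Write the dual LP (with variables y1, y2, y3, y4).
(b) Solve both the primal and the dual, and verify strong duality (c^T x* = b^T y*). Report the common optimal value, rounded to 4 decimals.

The standard primal-dual pair for 'max c^T x s.t. A x <= b, x >= 0' is:
  Dual:  min b^T y  s.t.  A^T y >= c,  y >= 0.

So the dual LP is:
  minimize  4y1 + 12y2 + 8y3 + 25y4
  subject to:
    y1 + 4y3 + 4y4 >= 4
    y2 + 3y3 + y4 >= 1
    y1, y2, y3, y4 >= 0

Solving the primal: x* = (2, 0).
  primal value c^T x* = 8.
Solving the dual: y* = (0, 0, 1, 0).
  dual value b^T y* = 8.
Strong duality: c^T x* = b^T y*. Confirmed.

8


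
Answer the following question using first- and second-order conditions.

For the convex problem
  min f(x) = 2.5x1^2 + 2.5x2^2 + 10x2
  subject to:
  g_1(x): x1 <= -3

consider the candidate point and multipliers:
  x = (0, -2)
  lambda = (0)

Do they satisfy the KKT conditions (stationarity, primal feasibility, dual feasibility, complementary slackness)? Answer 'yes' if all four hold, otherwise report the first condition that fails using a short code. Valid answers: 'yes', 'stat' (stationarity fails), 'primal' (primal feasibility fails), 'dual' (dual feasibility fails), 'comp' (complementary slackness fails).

Gradient of f: grad f(x) = Q x + c = (0, 0)
Constraint values g_i(x) = a_i^T x - b_i:
  g_1((0, -2)) = 3
Stationarity residual: grad f(x) + sum_i lambda_i a_i = (0, 0)
  -> stationarity OK
Primal feasibility (all g_i <= 0): FAILS
Dual feasibility (all lambda_i >= 0): OK
Complementary slackness (lambda_i * g_i(x) = 0 for all i): OK

Verdict: the first failing condition is primal_feasibility -> primal.

primal


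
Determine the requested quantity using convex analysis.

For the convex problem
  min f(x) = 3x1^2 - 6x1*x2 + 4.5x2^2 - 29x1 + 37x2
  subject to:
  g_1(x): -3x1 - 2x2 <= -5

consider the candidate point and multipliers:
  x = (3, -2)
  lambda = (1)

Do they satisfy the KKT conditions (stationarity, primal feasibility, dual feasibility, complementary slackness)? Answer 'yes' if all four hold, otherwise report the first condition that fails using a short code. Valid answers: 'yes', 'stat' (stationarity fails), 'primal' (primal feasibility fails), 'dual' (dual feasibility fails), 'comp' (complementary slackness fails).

Gradient of f: grad f(x) = Q x + c = (1, 1)
Constraint values g_i(x) = a_i^T x - b_i:
  g_1((3, -2)) = 0
Stationarity residual: grad f(x) + sum_i lambda_i a_i = (-2, -1)
  -> stationarity FAILS
Primal feasibility (all g_i <= 0): OK
Dual feasibility (all lambda_i >= 0): OK
Complementary slackness (lambda_i * g_i(x) = 0 for all i): OK

Verdict: the first failing condition is stationarity -> stat.

stat


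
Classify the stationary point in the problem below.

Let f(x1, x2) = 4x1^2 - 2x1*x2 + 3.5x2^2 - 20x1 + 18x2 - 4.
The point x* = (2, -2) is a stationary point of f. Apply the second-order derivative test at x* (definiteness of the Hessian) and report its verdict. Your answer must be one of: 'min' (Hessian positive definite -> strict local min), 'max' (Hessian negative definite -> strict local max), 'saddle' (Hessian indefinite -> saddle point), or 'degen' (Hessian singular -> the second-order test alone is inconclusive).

Compute the Hessian H = grad^2 f:
  H = [[8, -2], [-2, 7]]
Verify stationarity: grad f(x*) = H x* + g = (0, 0).
Eigenvalues of H: 5.4384, 9.5616.
Both eigenvalues > 0, so H is positive definite -> x* is a strict local min.

min


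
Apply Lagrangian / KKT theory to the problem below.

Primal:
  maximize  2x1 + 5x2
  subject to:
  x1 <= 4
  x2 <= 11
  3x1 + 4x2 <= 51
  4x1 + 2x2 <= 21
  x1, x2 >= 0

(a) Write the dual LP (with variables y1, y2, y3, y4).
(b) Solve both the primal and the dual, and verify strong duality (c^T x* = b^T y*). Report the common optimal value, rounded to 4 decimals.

The standard primal-dual pair for 'max c^T x s.t. A x <= b, x >= 0' is:
  Dual:  min b^T y  s.t.  A^T y >= c,  y >= 0.

So the dual LP is:
  minimize  4y1 + 11y2 + 51y3 + 21y4
  subject to:
    y1 + 3y3 + 4y4 >= 2
    y2 + 4y3 + 2y4 >= 5
    y1, y2, y3, y4 >= 0

Solving the primal: x* = (0, 10.5).
  primal value c^T x* = 52.5.
Solving the dual: y* = (0, 0, 0, 2.5).
  dual value b^T y* = 52.5.
Strong duality: c^T x* = b^T y*. Confirmed.

52.5


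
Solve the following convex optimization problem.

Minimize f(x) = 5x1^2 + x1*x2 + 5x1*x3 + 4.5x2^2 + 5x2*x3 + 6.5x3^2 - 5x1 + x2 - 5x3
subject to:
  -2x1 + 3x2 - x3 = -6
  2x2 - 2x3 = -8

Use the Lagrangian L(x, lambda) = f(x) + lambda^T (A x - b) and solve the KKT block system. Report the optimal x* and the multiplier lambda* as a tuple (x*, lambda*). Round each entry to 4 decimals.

Form the Lagrangian:
  L(x, lambda) = (1/2) x^T Q x + c^T x + lambda^T (A x - b)
Stationarity (grad_x L = 0): Q x + c + A^T lambda = 0.
Primal feasibility: A x = b.

This gives the KKT block system:
  [ Q   A^T ] [ x     ]   [-c ]
  [ A    0  ] [ lambda ] = [ b ]

Solving the linear system:
  x*      = (-0.8333, -1.8333, 2.1667)
  lambda* = (-2.1667, 6)
  f(x*)   = 13.25

x* = (-0.8333, -1.8333, 2.1667), lambda* = (-2.1667, 6)


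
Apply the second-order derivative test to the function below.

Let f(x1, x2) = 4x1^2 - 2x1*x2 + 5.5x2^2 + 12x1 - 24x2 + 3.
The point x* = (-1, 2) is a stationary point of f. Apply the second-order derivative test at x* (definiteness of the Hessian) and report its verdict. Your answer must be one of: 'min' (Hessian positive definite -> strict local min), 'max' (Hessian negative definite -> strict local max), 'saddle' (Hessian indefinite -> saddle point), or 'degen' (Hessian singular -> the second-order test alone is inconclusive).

Compute the Hessian H = grad^2 f:
  H = [[8, -2], [-2, 11]]
Verify stationarity: grad f(x*) = H x* + g = (0, 0).
Eigenvalues of H: 7, 12.
Both eigenvalues > 0, so H is positive definite -> x* is a strict local min.

min


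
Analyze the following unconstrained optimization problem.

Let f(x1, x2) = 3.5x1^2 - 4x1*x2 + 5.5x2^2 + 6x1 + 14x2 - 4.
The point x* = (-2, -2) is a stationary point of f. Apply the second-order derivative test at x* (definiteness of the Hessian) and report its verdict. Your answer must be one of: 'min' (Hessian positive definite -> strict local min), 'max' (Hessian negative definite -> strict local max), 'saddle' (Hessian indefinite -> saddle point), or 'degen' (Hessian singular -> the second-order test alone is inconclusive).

Compute the Hessian H = grad^2 f:
  H = [[7, -4], [-4, 11]]
Verify stationarity: grad f(x*) = H x* + g = (0, 0).
Eigenvalues of H: 4.5279, 13.4721.
Both eigenvalues > 0, so H is positive definite -> x* is a strict local min.

min


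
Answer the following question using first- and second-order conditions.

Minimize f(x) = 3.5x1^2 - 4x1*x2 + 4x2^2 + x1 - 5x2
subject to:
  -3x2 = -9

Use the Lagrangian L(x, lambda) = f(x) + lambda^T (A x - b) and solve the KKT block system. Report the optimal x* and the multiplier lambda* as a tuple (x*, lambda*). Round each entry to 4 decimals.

Form the Lagrangian:
  L(x, lambda) = (1/2) x^T Q x + c^T x + lambda^T (A x - b)
Stationarity (grad_x L = 0): Q x + c + A^T lambda = 0.
Primal feasibility: A x = b.

This gives the KKT block system:
  [ Q   A^T ] [ x     ]   [-c ]
  [ A    0  ] [ lambda ] = [ b ]

Solving the linear system:
  x*      = (1.5714, 3)
  lambda* = (4.2381)
  f(x*)   = 12.3571

x* = (1.5714, 3), lambda* = (4.2381)


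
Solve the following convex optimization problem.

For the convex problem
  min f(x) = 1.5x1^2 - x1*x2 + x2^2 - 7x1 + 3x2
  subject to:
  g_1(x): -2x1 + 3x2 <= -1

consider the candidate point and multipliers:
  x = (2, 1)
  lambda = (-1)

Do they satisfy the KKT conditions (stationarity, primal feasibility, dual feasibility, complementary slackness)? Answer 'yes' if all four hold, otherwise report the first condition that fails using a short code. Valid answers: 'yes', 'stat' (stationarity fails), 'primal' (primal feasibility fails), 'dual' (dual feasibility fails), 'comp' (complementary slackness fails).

Gradient of f: grad f(x) = Q x + c = (-2, 3)
Constraint values g_i(x) = a_i^T x - b_i:
  g_1((2, 1)) = 0
Stationarity residual: grad f(x) + sum_i lambda_i a_i = (0, 0)
  -> stationarity OK
Primal feasibility (all g_i <= 0): OK
Dual feasibility (all lambda_i >= 0): FAILS
Complementary slackness (lambda_i * g_i(x) = 0 for all i): OK

Verdict: the first failing condition is dual_feasibility -> dual.

dual


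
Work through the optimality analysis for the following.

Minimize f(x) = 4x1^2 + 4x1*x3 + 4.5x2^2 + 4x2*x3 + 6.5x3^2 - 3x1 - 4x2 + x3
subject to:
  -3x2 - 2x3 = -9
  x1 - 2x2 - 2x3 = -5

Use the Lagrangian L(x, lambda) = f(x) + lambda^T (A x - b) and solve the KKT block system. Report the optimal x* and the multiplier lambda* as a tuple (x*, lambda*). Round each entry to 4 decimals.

Form the Lagrangian:
  L(x, lambda) = (1/2) x^T Q x + c^T x + lambda^T (A x - b)
Stationarity (grad_x L = 0): Q x + c + A^T lambda = 0.
Primal feasibility: A x = b.

This gives the KKT block system:
  [ Q   A^T ] [ x     ]   [-c ]
  [ A    0  ] [ lambda ] = [ b ]

Solving the linear system:
  x*      = (0.8378, 3.1622, -0.2432)
  lambda* = (9.6486, -2.7297)
  f(x*)   = 28.8919

x* = (0.8378, 3.1622, -0.2432), lambda* = (9.6486, -2.7297)


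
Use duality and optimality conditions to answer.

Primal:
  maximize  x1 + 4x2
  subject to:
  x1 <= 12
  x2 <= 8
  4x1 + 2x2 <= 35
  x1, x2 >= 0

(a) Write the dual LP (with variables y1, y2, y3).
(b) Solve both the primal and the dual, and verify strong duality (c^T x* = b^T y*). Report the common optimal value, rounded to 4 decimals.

The standard primal-dual pair for 'max c^T x s.t. A x <= b, x >= 0' is:
  Dual:  min b^T y  s.t.  A^T y >= c,  y >= 0.

So the dual LP is:
  minimize  12y1 + 8y2 + 35y3
  subject to:
    y1 + 4y3 >= 1
    y2 + 2y3 >= 4
    y1, y2, y3 >= 0

Solving the primal: x* = (4.75, 8).
  primal value c^T x* = 36.75.
Solving the dual: y* = (0, 3.5, 0.25).
  dual value b^T y* = 36.75.
Strong duality: c^T x* = b^T y*. Confirmed.

36.75


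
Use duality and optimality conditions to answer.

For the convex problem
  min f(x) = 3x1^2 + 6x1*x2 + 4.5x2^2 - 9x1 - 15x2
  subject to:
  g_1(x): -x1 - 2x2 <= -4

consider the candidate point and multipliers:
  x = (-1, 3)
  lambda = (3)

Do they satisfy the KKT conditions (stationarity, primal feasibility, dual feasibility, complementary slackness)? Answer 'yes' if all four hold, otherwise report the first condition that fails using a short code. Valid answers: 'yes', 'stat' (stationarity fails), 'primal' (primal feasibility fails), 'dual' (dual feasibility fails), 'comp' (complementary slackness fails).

Gradient of f: grad f(x) = Q x + c = (3, 6)
Constraint values g_i(x) = a_i^T x - b_i:
  g_1((-1, 3)) = -1
Stationarity residual: grad f(x) + sum_i lambda_i a_i = (0, 0)
  -> stationarity OK
Primal feasibility (all g_i <= 0): OK
Dual feasibility (all lambda_i >= 0): OK
Complementary slackness (lambda_i * g_i(x) = 0 for all i): FAILS

Verdict: the first failing condition is complementary_slackness -> comp.

comp


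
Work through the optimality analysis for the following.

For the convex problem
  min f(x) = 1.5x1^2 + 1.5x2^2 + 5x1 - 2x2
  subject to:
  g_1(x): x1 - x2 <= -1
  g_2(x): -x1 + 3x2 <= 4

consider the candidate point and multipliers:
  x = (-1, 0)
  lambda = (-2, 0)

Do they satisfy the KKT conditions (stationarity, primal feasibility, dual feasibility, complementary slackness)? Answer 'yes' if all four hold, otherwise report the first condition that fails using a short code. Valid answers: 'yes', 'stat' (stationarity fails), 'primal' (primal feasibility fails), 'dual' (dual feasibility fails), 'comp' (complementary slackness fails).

Gradient of f: grad f(x) = Q x + c = (2, -2)
Constraint values g_i(x) = a_i^T x - b_i:
  g_1((-1, 0)) = 0
  g_2((-1, 0)) = -3
Stationarity residual: grad f(x) + sum_i lambda_i a_i = (0, 0)
  -> stationarity OK
Primal feasibility (all g_i <= 0): OK
Dual feasibility (all lambda_i >= 0): FAILS
Complementary slackness (lambda_i * g_i(x) = 0 for all i): OK

Verdict: the first failing condition is dual_feasibility -> dual.

dual


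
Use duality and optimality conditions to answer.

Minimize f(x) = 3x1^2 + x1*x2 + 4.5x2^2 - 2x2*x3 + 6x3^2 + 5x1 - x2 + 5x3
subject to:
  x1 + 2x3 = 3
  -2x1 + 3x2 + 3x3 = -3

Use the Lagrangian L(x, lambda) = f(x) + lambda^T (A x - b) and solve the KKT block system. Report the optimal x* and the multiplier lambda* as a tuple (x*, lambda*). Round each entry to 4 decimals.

Form the Lagrangian:
  L(x, lambda) = (1/2) x^T Q x + c^T x + lambda^T (A x - b)
Stationarity (grad_x L = 0): Q x + c + A^T lambda = 0.
Primal feasibility: A x = b.

This gives the KKT block system:
  [ Q   A^T ] [ x     ]   [-c ]
  [ A    0  ] [ lambda ] = [ b ]

Solving the linear system:
  x*      = (1.6367, -0.5906, 0.6817)
  lambda* = (-10.2015, 2.0139)
  f(x*)   = 24.4143

x* = (1.6367, -0.5906, 0.6817), lambda* = (-10.2015, 2.0139)


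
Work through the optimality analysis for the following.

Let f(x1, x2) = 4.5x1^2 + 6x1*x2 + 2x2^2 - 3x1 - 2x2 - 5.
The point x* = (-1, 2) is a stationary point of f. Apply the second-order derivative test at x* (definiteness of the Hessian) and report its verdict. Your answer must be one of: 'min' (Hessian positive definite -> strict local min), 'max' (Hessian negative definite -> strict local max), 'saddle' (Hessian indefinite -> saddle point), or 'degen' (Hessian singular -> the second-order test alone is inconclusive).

Compute the Hessian H = grad^2 f:
  H = [[9, 6], [6, 4]]
Verify stationarity: grad f(x*) = H x* + g = (0, 0).
Eigenvalues of H: 0, 13.
H has a zero eigenvalue (singular; positive semidefinite but not definite), so H is neither positive definite, negative definite, nor indefinite. The second-order test alone is inconclusive -> degen.
(Indeed, f is constant along the null direction of H through x*, so x* is not a strict local extremum.)

degen


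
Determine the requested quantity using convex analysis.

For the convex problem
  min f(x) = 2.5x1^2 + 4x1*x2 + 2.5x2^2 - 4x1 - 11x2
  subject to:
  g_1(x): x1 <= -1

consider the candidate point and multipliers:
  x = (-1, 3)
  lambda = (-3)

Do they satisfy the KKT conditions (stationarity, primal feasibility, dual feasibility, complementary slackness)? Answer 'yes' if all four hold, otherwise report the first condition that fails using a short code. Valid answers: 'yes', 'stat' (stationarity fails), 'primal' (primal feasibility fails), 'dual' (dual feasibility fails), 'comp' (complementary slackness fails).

Gradient of f: grad f(x) = Q x + c = (3, 0)
Constraint values g_i(x) = a_i^T x - b_i:
  g_1((-1, 3)) = 0
Stationarity residual: grad f(x) + sum_i lambda_i a_i = (0, 0)
  -> stationarity OK
Primal feasibility (all g_i <= 0): OK
Dual feasibility (all lambda_i >= 0): FAILS
Complementary slackness (lambda_i * g_i(x) = 0 for all i): OK

Verdict: the first failing condition is dual_feasibility -> dual.

dual


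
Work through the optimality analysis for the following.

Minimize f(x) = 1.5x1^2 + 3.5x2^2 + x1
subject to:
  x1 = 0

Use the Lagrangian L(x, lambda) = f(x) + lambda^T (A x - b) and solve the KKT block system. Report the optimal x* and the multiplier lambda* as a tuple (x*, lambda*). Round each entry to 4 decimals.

Form the Lagrangian:
  L(x, lambda) = (1/2) x^T Q x + c^T x + lambda^T (A x - b)
Stationarity (grad_x L = 0): Q x + c + A^T lambda = 0.
Primal feasibility: A x = b.

This gives the KKT block system:
  [ Q   A^T ] [ x     ]   [-c ]
  [ A    0  ] [ lambda ] = [ b ]

Solving the linear system:
  x*      = (0, 0)
  lambda* = (-1)
  f(x*)   = 0

x* = (0, 0), lambda* = (-1)


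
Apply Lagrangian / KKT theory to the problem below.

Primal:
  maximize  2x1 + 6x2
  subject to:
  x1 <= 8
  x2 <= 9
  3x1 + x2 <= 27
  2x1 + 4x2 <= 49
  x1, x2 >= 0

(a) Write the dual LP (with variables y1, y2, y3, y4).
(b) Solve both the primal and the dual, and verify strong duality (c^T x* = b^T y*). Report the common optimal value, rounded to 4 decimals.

The standard primal-dual pair for 'max c^T x s.t. A x <= b, x >= 0' is:
  Dual:  min b^T y  s.t.  A^T y >= c,  y >= 0.

So the dual LP is:
  minimize  8y1 + 9y2 + 27y3 + 49y4
  subject to:
    y1 + 3y3 + 2y4 >= 2
    y2 + y3 + 4y4 >= 6
    y1, y2, y3, y4 >= 0

Solving the primal: x* = (6, 9).
  primal value c^T x* = 66.
Solving the dual: y* = (0, 5.3333, 0.6667, 0).
  dual value b^T y* = 66.
Strong duality: c^T x* = b^T y*. Confirmed.

66


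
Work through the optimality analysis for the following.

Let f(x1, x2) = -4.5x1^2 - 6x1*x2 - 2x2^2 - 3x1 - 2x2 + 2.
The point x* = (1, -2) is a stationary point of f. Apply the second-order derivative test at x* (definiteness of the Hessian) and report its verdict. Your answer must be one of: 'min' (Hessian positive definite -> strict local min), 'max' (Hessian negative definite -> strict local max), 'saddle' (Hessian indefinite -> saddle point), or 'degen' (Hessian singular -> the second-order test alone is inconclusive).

Compute the Hessian H = grad^2 f:
  H = [[-9, -6], [-6, -4]]
Verify stationarity: grad f(x*) = H x* + g = (0, 0).
Eigenvalues of H: -13, 0.
H has a zero eigenvalue (singular; negative semidefinite but not definite), so H is neither positive definite, negative definite, nor indefinite. The second-order test alone is inconclusive -> degen.
(Indeed, f is constant along the null direction of H through x*, so x* is not a strict local extremum.)

degen


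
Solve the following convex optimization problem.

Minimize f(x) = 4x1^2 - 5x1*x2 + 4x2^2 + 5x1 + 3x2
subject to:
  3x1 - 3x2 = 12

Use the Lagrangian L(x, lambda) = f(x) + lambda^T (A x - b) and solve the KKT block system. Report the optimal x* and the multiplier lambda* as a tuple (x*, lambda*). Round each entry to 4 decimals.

Form the Lagrangian:
  L(x, lambda) = (1/2) x^T Q x + c^T x + lambda^T (A x - b)
Stationarity (grad_x L = 0): Q x + c + A^T lambda = 0.
Primal feasibility: A x = b.

This gives the KKT block system:
  [ Q   A^T ] [ x     ]   [-c ]
  [ A    0  ] [ lambda ] = [ b ]

Solving the linear system:
  x*      = (0.6667, -3.3333)
  lambda* = (-9)
  f(x*)   = 50.6667

x* = (0.6667, -3.3333), lambda* = (-9)


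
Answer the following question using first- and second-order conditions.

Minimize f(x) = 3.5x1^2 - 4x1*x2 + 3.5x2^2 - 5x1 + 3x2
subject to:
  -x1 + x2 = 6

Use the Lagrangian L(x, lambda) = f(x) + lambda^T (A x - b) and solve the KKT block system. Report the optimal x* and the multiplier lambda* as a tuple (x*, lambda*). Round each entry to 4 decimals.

Form the Lagrangian:
  L(x, lambda) = (1/2) x^T Q x + c^T x + lambda^T (A x - b)
Stationarity (grad_x L = 0): Q x + c + A^T lambda = 0.
Primal feasibility: A x = b.

This gives the KKT block system:
  [ Q   A^T ] [ x     ]   [-c ]
  [ A    0  ] [ lambda ] = [ b ]

Solving the linear system:
  x*      = (-2.6667, 3.3333)
  lambda* = (-37)
  f(x*)   = 122.6667

x* = (-2.6667, 3.3333), lambda* = (-37)


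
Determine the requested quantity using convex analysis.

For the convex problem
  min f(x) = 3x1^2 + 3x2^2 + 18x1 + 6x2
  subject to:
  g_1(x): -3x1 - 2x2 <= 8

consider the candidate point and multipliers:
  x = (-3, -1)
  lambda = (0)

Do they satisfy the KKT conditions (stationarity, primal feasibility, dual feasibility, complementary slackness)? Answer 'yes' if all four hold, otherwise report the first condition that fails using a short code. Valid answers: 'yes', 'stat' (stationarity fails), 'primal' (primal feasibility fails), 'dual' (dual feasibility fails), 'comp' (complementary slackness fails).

Gradient of f: grad f(x) = Q x + c = (0, 0)
Constraint values g_i(x) = a_i^T x - b_i:
  g_1((-3, -1)) = 3
Stationarity residual: grad f(x) + sum_i lambda_i a_i = (0, 0)
  -> stationarity OK
Primal feasibility (all g_i <= 0): FAILS
Dual feasibility (all lambda_i >= 0): OK
Complementary slackness (lambda_i * g_i(x) = 0 for all i): OK

Verdict: the first failing condition is primal_feasibility -> primal.

primal


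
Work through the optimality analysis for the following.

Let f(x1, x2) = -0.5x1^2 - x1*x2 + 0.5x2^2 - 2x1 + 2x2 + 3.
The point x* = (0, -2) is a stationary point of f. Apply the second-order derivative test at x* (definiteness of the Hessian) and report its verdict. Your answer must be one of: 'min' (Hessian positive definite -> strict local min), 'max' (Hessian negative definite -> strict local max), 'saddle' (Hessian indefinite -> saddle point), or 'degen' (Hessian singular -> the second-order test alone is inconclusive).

Compute the Hessian H = grad^2 f:
  H = [[-1, -1], [-1, 1]]
Verify stationarity: grad f(x*) = H x* + g = (0, 0).
Eigenvalues of H: -1.4142, 1.4142.
Eigenvalues have mixed signs, so H is indefinite -> x* is a saddle point.

saddle


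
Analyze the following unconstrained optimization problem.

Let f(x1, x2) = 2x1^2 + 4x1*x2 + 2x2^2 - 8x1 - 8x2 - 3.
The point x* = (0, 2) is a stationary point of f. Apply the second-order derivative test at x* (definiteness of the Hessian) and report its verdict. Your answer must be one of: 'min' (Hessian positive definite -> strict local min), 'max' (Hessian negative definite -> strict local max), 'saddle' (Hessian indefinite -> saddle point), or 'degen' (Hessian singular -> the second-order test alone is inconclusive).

Compute the Hessian H = grad^2 f:
  H = [[4, 4], [4, 4]]
Verify stationarity: grad f(x*) = H x* + g = (0, 0).
Eigenvalues of H: 0, 8.
H has a zero eigenvalue (singular; positive semidefinite but not definite), so H is neither positive definite, negative definite, nor indefinite. The second-order test alone is inconclusive -> degen.
(Indeed, f is constant along the null direction of H through x*, so x* is not a strict local extremum.)

degen


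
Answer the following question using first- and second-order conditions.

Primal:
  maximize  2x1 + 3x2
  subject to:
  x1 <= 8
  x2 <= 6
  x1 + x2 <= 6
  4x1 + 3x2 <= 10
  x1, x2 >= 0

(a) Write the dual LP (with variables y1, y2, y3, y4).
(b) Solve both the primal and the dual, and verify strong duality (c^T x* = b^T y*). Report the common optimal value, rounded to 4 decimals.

The standard primal-dual pair for 'max c^T x s.t. A x <= b, x >= 0' is:
  Dual:  min b^T y  s.t.  A^T y >= c,  y >= 0.

So the dual LP is:
  minimize  8y1 + 6y2 + 6y3 + 10y4
  subject to:
    y1 + y3 + 4y4 >= 2
    y2 + y3 + 3y4 >= 3
    y1, y2, y3, y4 >= 0

Solving the primal: x* = (0, 3.3333).
  primal value c^T x* = 10.
Solving the dual: y* = (0, 0, 0, 1).
  dual value b^T y* = 10.
Strong duality: c^T x* = b^T y*. Confirmed.

10


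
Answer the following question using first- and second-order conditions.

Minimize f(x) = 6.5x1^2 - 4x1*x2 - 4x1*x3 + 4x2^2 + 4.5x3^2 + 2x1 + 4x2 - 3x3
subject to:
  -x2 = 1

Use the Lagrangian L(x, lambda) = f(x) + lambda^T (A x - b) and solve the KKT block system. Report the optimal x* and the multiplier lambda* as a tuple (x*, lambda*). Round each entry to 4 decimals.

Form the Lagrangian:
  L(x, lambda) = (1/2) x^T Q x + c^T x + lambda^T (A x - b)
Stationarity (grad_x L = 0): Q x + c + A^T lambda = 0.
Primal feasibility: A x = b.

This gives the KKT block system:
  [ Q   A^T ] [ x     ]   [-c ]
  [ A    0  ] [ lambda ] = [ b ]

Solving the linear system:
  x*      = (-0.4158, -1, 0.1485)
  lambda* = (-2.3366)
  f(x*)   = -1.4703

x* = (-0.4158, -1, 0.1485), lambda* = (-2.3366)


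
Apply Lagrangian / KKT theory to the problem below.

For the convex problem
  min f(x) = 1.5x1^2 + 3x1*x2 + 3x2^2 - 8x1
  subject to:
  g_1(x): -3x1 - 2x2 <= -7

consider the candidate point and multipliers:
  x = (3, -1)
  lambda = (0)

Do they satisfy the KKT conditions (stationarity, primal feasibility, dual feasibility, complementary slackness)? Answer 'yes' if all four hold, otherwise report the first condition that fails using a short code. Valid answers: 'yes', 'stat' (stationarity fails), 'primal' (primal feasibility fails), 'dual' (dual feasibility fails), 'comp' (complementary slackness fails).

Gradient of f: grad f(x) = Q x + c = (-2, 3)
Constraint values g_i(x) = a_i^T x - b_i:
  g_1((3, -1)) = 0
Stationarity residual: grad f(x) + sum_i lambda_i a_i = (-2, 3)
  -> stationarity FAILS
Primal feasibility (all g_i <= 0): OK
Dual feasibility (all lambda_i >= 0): OK
Complementary slackness (lambda_i * g_i(x) = 0 for all i): OK

Verdict: the first failing condition is stationarity -> stat.

stat


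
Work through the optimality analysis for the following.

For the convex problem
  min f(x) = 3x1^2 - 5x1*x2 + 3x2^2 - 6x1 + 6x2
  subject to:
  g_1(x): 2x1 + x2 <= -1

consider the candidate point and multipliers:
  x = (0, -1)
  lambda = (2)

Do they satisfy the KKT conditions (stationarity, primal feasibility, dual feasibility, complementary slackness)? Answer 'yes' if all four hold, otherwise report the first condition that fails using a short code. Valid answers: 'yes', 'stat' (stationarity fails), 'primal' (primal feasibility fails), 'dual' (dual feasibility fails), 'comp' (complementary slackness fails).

Gradient of f: grad f(x) = Q x + c = (-1, 0)
Constraint values g_i(x) = a_i^T x - b_i:
  g_1((0, -1)) = 0
Stationarity residual: grad f(x) + sum_i lambda_i a_i = (3, 2)
  -> stationarity FAILS
Primal feasibility (all g_i <= 0): OK
Dual feasibility (all lambda_i >= 0): OK
Complementary slackness (lambda_i * g_i(x) = 0 for all i): OK

Verdict: the first failing condition is stationarity -> stat.

stat


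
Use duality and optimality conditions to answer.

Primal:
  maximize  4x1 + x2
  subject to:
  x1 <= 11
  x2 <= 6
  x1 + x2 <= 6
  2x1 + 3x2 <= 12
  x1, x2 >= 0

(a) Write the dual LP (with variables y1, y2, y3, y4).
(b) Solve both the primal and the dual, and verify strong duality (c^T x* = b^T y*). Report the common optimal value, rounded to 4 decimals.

The standard primal-dual pair for 'max c^T x s.t. A x <= b, x >= 0' is:
  Dual:  min b^T y  s.t.  A^T y >= c,  y >= 0.

So the dual LP is:
  minimize  11y1 + 6y2 + 6y3 + 12y4
  subject to:
    y1 + y3 + 2y4 >= 4
    y2 + y3 + 3y4 >= 1
    y1, y2, y3, y4 >= 0

Solving the primal: x* = (6, 0).
  primal value c^T x* = 24.
Solving the dual: y* = (0, 0, 0, 2).
  dual value b^T y* = 24.
Strong duality: c^T x* = b^T y*. Confirmed.

24


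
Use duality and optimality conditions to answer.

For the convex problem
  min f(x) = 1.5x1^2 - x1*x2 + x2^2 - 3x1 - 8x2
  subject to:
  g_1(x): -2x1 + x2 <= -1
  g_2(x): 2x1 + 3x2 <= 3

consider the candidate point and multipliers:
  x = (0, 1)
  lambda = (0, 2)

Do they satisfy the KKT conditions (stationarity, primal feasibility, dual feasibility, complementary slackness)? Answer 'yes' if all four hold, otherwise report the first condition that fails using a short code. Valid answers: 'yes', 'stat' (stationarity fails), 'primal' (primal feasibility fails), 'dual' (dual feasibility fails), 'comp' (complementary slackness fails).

Gradient of f: grad f(x) = Q x + c = (-4, -6)
Constraint values g_i(x) = a_i^T x - b_i:
  g_1((0, 1)) = 2
  g_2((0, 1)) = 0
Stationarity residual: grad f(x) + sum_i lambda_i a_i = (0, 0)
  -> stationarity OK
Primal feasibility (all g_i <= 0): FAILS
Dual feasibility (all lambda_i >= 0): OK
Complementary slackness (lambda_i * g_i(x) = 0 for all i): OK

Verdict: the first failing condition is primal_feasibility -> primal.

primal
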